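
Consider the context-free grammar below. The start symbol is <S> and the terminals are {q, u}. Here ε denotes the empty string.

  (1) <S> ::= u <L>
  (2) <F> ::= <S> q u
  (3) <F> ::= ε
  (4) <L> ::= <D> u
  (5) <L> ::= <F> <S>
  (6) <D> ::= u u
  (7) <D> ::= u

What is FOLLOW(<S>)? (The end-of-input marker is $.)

FIRST(<S>) = {u}
FIRST(<D>) = {u}
FIRST(<F>) = {ε, u}  (via <S> q u)
FIRST(<L>) = {u}  (via <D> u, <F> <S>)
FOLLOW(<S>) includes $ since <S> is the start symbol.
FOLLOW(<F>): in <L>::=<F> <S>, <F> is followed by <S> with FIRST {u}. Thus FOLLOW(<F>) = {u}.
FOLLOW(<D>): in <L>::=<D> u, <D> is followed by u with FIRST {u}. Thus FOLLOW(<D>) = {u}.
FOLLOW(<S>): in <F>::=<S> q u, <S> is followed by q u with FIRST {q}; in <L>::=<F> <S>, the suffix after <S> is empty, so FOLLOW(<S>) ⊇ FOLLOW(<L>) = {$, q}. Thus FOLLOW(<S>) = {$, q}.
FOLLOW(<L>): in <S>::=u <L>, the suffix after <L> is empty, so FOLLOW(<L>) ⊇ FOLLOW(<S>) = {$, q}. Thus FOLLOW(<L>) = {$, q}.

{$, q}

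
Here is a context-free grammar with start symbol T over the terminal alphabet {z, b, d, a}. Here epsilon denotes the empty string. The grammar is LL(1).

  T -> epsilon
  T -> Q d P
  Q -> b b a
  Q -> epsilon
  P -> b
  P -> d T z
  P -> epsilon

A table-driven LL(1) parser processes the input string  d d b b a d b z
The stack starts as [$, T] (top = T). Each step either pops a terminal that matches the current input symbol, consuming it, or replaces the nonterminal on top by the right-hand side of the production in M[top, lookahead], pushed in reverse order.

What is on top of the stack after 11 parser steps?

step 1: stack=$ T  input=d d b b a d b z $  — expand T -> Q d P
step 2: stack=$ P d Q  input=d d b b a d b z $  — expand Q -> epsilon
step 3: stack=$ P d  input=d d b b a d b z $  — match d
step 4: stack=$ P  input=d b b a d b z $  — expand P -> d T z
step 5: stack=$ z T d  input=d b b a d b z $  — match d
step 6: stack=$ z T  input=b b a d b z $  — expand T -> Q d P
step 7: stack=$ z P d Q  input=b b a d b z $  — expand Q -> b b a
step 8: stack=$ z P d a b b  input=b b a d b z $  — match b
step 9: stack=$ z P d a b  input=b a d b z $  — match b
step 10: stack=$ z P d a  input=a d b z $  — match a
step 11: stack=$ z P d  input=d b z $  — match d
Stack after step 11: $ z P (top = P).

P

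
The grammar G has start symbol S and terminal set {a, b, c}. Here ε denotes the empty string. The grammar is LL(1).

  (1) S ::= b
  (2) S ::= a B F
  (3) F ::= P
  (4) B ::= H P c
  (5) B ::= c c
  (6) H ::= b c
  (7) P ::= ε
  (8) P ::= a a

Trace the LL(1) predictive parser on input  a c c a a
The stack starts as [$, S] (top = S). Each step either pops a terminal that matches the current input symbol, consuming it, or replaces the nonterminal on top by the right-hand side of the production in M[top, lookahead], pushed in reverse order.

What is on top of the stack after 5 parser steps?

step 1: stack=$ S  input=a c c a a $  — expand S ::= a B F
step 2: stack=$ F B a  input=a c c a a $  — match a
step 3: stack=$ F B  input=c c a a $  — expand B ::= c c
step 4: stack=$ F c c  input=c c a a $  — match c
step 5: stack=$ F c  input=c a a $  — match c
Stack after step 5: $ F (top = F).

F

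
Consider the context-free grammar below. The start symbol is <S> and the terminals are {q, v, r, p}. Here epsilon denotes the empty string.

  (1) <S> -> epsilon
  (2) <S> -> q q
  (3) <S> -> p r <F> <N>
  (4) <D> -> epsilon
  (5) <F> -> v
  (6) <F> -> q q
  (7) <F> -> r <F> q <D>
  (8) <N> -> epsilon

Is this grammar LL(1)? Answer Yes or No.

FIRST(<S>) = {epsilon, p, q}
FIRST(<D>) = {epsilon}
FIRST(<F>) = {q, r, v}
FIRST(<N>) = {epsilon}
FOLLOW(<S>) = {$}
FOLLOW(<D>) = {$, q}
FOLLOW(<F>) = {$, q}
FOLLOW(<N>) = {$}
Each cell of M receives at most one production.

Yes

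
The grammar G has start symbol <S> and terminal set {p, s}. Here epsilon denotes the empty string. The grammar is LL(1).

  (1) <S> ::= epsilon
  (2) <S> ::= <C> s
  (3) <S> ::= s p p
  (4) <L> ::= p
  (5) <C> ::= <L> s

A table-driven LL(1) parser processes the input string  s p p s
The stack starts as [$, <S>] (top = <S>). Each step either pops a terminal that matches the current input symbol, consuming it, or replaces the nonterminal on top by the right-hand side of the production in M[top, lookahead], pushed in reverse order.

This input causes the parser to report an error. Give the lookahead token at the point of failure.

s

step 1: stack=$ <S>  input=s p p s $  — expand <S> ::= s p p
step 2: stack=$ p p s  input=s p p s $  — match s
step 3: stack=$ p p  input=p p s $  — match p
step 4: stack=$ p  input=p s $  — match p
step 5: stack=$  input=s $  — error: stack empty but input remains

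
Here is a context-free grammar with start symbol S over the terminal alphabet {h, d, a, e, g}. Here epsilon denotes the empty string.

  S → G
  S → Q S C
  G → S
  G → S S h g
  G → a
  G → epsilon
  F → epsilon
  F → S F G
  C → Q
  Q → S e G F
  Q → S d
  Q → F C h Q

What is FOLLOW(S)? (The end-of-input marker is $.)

{$, a, d, e, h}

FIRST(S): from S→G we get {epsilon, a, d, e, h}; from S→Q S C we get {a, d, e, h}. So FIRST(S) = {epsilon, a, d, e, h}.
FIRST(G): from G→S we get {epsilon, a, d, e, h}; from G→S S h g we get {a, d, e, h}; from G→a we get {a}; from G→epsilon we get {epsilon}. So FIRST(G) = {epsilon, a, d, e, h}.
FIRST(F): from F→epsilon we get {epsilon}; from F→S F G we get {epsilon, a, d, e, h}. So FIRST(F) = {epsilon, a, d, e, h}.
FIRST(C): from C→Q we get {a, d, e, h}. So FIRST(C) = {a, d, e, h}.
FIRST(Q): from Q→S e G F we get {a, d, e, h}; from Q→S d we get {a, d, e, h}; from Q→F C h Q we get {a, d, e, h}. So FIRST(Q) = {a, d, e, h}.
FOLLOW(S) includes $ since S is the start symbol.
FOLLOW(S): in S→Q S C, S is followed by C with FIRST {a, d, e, h}; in G→S, the suffix after S is empty, so FOLLOW(S) ⊇ FOLLOW(G) = {$, a, d, e, h}; in G→S S h g (occurrence 1), S is followed by S h g with FIRST {a, d, e, h}; in G→S S h g (occurrence 2), S is followed by h g with FIRST {h}; in F→S F G, S is followed by F G with FIRST {epsilon, a, d, e, h}; in F→S F G, the suffix after S is nullable, so FOLLOW(S) ⊇ FOLLOW(F) = {$, a, d, e, h}; in Q→S e G F, S is followed by e G F with FIRST {e}; in Q→S d, S is followed by d with FIRST {d}. Thus FOLLOW(S) = {$, a, d, e, h}.
FOLLOW(C): in S→Q S C, the suffix after C is empty, so FOLLOW(C) ⊇ FOLLOW(S) = {$, a, d, e, h}; in Q→F C h Q, C is followed by h Q with FIRST {h}. Thus FOLLOW(C) = {$, a, d, e, h}.
FOLLOW(Q): in S→Q S C, Q is followed by S C with FIRST {a, d, e, h}; in C→Q, the suffix after Q is empty, so FOLLOW(Q) ⊇ FOLLOW(C) = {$, a, d, e, h}; in Q→F C h Q, the suffix after Q is empty (adds nothing new). Thus FOLLOW(Q) = {$, a, d, e, h}.
FOLLOW(F): in F→S F G, F is followed by G with FIRST {epsilon, a, d, e, h}; in F→S F G, the suffix after F is nullable (adds nothing new); in Q→S e G F, the suffix after F is empty, so FOLLOW(F) ⊇ FOLLOW(Q) = {$, a, d, e, h}; in Q→F C h Q, F is followed by C h Q with FIRST {a, d, e, h}. Thus FOLLOW(F) = {$, a, d, e, h}.
FOLLOW(G): in S→G, the suffix after G is empty, so FOLLOW(G) ⊇ FOLLOW(S) = {$, a, d, e, h}; in F→S F G, the suffix after G is empty, so FOLLOW(G) ⊇ FOLLOW(F) = {$, a, d, e, h}; in Q→S e G F, G is followed by F with FIRST {epsilon, a, d, e, h}; in Q→S e G F, the suffix after G is nullable, so FOLLOW(G) ⊇ FOLLOW(Q) = {$, a, d, e, h}. Thus FOLLOW(G) = {$, a, d, e, h}.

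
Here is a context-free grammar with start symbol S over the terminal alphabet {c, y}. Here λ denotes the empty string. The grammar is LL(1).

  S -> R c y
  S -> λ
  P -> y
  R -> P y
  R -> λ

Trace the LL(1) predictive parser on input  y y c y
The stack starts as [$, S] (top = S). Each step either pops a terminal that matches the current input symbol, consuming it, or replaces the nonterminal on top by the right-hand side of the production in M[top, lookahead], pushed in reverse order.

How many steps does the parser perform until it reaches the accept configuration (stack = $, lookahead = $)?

     Stack      Input      Action
  1  $ S        y y c y $  expand S -> R c y
  2  $ y c R    y y c y $  expand R -> P y
  3  $ y c y P  y y c y $  expand P -> y
  4  $ y c y y  y y c y $  match y
  5  $ y c y    y c y $    match y
  6  $ y c      c y $      match c
  7  $ y        y $        match y
Accept reached after 7 steps.

7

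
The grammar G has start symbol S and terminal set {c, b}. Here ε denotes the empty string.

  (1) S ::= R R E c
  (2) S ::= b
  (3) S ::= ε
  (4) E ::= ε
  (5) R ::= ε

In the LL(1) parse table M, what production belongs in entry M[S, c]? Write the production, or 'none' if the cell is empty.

FIRST(E): from E::=ε we get {ε}. So FIRST(E) = {ε}.
FIRST(R): from R::=ε we get {ε}. So FIRST(R) = {ε}.
FIRST(S): from S::=R R E c we get {c}; from S::=b we get {b}; from S::=ε we get {ε}. So FIRST(S) = {ε, b, c}.
FOLLOW(S) includes $ since S is the start symbol.
FOLLOW(S): S appears on no right-hand side. Thus FOLLOW(S) = {$}.
For S ::= R R E c: FIRST(R R E c) = {c}, so it goes in M[S, t] for t ∈ {c}.
For S ::= b: FIRST(b) = {b}, so it goes in M[S, t] for t ∈ {b}.
For S ::= ε: FIRST(ε) = {ε}, so it goes in M[S, t] for t ∈ {}; since ε ∈ FIRST, also for every t ∈ FOLLOW(S) = {$}.

S ::= R R E c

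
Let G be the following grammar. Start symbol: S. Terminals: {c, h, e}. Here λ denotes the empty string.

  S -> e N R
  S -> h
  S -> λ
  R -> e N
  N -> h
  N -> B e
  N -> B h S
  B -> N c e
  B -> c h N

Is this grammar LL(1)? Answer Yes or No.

No

FIRST(S) = {λ, e, h}
FIRST(R) = {e}
FIRST(N) = {c, h}
FIRST(B) = {c, h}
FOLLOW(S) = {$, c, e, h}
FOLLOW(R) = {$, c, e, h}
FOLLOW(N) = {$, c, e, h}
FOLLOW(B) = {e, h}
Cell M[B, c] receives both B -> N c e and B -> c h N — the grammar is not LL(1).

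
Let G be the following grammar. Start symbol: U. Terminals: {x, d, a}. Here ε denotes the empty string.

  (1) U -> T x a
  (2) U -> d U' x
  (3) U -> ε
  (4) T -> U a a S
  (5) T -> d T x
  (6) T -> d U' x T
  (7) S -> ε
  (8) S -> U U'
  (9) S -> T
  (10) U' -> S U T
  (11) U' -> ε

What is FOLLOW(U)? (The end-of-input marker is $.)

FIRST(U): from U->T x a we get {a, d}; from U->d U' x we get {d}; from U->ε we get {ε}. So FIRST(U) = {ε, a, d}.
FIRST(T): from T->U a a S we get {a, d}; from T->d T x we get {d}; from T->d U' x T we get {d}. So FIRST(T) = {a, d}.
FIRST(S): from S->ε we get {ε}; from S->U U' we get {ε, a, d}; from S->T we get {a, d}. So FIRST(S) = {ε, a, d}.
FIRST(U'): from U'->S U T we get {a, d}; from U'->ε we get {ε}. So FIRST(U') = {ε, a, d}.
FOLLOW(U) includes $ since U is the start symbol.
FOLLOW(U): in T->U a a S, U is followed by a a S with FIRST {a}; in S->U U', U is followed by U' with FIRST {ε, a, d}; in S->U U', the suffix after U is nullable, so FOLLOW(U) ⊇ FOLLOW(S) = {a, d, x}; in U'->S U T, U is followed by T with FIRST {a, d}. Thus FOLLOW(U) = {$, a, d, x}.
FOLLOW(T): in U->T x a, T is followed by x a with FIRST {x}; in T->d T x, T is followed by x with FIRST {x}; in T->d U' x T, the suffix after T is empty (adds nothing new); in S->T, the suffix after T is empty, so FOLLOW(T) ⊇ FOLLOW(S) = {a, d, x}; in U'->S U T, the suffix after T is empty, so FOLLOW(T) ⊇ FOLLOW(U') = {a, d, x}. Thus FOLLOW(T) = {a, d, x}.
FOLLOW(S): in T->U a a S, the suffix after S is empty, so FOLLOW(S) ⊇ FOLLOW(T) = {a, d, x}; in U'->S U T, S is followed by U T with FIRST {a, d}. Thus FOLLOW(S) = {a, d, x}.
FOLLOW(U'): in U->d U' x, U' is followed by x with FIRST {x}; in T->d U' x T, U' is followed by x T with FIRST {x}; in S->U U', the suffix after U' is empty, so FOLLOW(U') ⊇ FOLLOW(S) = {a, d, x}. Thus FOLLOW(U') = {a, d, x}.

{$, a, d, x}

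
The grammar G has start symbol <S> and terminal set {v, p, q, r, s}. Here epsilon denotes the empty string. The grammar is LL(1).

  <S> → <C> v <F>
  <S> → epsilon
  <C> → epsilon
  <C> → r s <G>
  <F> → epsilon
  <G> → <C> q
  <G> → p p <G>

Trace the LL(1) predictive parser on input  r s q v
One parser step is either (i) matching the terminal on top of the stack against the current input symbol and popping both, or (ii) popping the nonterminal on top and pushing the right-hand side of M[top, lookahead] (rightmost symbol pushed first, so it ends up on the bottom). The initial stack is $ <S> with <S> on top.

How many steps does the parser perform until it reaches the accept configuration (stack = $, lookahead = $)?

9

step 1: stack=$ <S>  input=r s q v $  — expand <S> → <C> v <F>
step 2: stack=$ <F> v <C>  input=r s q v $  — expand <C> → r s <G>
step 3: stack=$ <F> v <G> s r  input=r s q v $  — match r
step 4: stack=$ <F> v <G> s  input=s q v $  — match s
step 5: stack=$ <F> v <G>  input=q v $  — expand <G> → <C> q
step 6: stack=$ <F> v q <C>  input=q v $  — expand <C> → epsilon
step 7: stack=$ <F> v q  input=q v $  — match q
step 8: stack=$ <F> v  input=v $  — match v
step 9: stack=$ <F>  input=$  — expand <F> → epsilon
Accept reached after 9 steps.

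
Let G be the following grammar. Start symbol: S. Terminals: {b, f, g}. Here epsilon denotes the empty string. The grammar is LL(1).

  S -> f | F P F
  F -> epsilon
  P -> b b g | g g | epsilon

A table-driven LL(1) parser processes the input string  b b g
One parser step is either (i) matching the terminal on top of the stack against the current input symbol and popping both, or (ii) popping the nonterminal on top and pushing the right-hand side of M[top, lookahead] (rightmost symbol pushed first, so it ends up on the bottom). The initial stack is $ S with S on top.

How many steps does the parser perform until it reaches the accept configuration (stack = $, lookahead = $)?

7

     Stack      Input    Action
  1  $ S        b b g $  expand S -> F P F
  2  $ F P F    b b g $  expand F -> epsilon
  3  $ F P      b b g $  expand P -> b b g
  4  $ F g b b  b b g $  match b
  5  $ F g b    b g $    match b
  6  $ F g      g $      match g
  7  $ F        $        expand F -> epsilon
Accept reached after 7 steps.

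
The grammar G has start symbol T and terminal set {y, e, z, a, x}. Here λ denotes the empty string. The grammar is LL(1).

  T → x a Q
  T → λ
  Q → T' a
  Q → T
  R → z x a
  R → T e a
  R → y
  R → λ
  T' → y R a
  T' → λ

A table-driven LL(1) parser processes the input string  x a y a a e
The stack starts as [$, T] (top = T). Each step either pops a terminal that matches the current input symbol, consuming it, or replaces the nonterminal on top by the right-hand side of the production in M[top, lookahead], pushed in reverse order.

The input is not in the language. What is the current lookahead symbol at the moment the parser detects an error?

      Stack      Input          Action
   1  $ T        x a y a a e $  expand T → x a Q
   2  $ Q a x    x a y a a e $  match x
   3  $ Q a      a y a a e $    match a
   4  $ Q        y a a e $      expand Q → T' a
   5  $ a T'     y a a e $      expand T' → y R a
   6  $ a a R y  y a a e $      match y
   7  $ a a R    a a e $        expand R → λ
   8  $ a a      a a e $        match a
   9  $ a        a e $          match a
  10  $          e $            error: stack empty but input remains

e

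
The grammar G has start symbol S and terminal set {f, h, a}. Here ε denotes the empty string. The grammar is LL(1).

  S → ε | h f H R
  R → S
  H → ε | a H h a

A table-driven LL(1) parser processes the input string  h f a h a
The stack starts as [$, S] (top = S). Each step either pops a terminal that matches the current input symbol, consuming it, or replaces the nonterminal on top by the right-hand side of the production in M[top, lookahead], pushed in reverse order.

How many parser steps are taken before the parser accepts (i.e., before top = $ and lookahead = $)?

10

      Stack        Input        Action
   1  $ S          h f a h a $  expand S → h f H R
   2  $ R H f h    h f a h a $  match h
   3  $ R H f      f a h a $    match f
   4  $ R H        a h a $      expand H → a H h a
   5  $ R a h H a  a h a $      match a
   6  $ R a h H    h a $        expand H → ε
   7  $ R a h      h a $        match h
   8  $ R a        a $          match a
   9  $ R          $            expand R → S
  10  $ S          $            expand S → ε
Accept reached after 10 steps.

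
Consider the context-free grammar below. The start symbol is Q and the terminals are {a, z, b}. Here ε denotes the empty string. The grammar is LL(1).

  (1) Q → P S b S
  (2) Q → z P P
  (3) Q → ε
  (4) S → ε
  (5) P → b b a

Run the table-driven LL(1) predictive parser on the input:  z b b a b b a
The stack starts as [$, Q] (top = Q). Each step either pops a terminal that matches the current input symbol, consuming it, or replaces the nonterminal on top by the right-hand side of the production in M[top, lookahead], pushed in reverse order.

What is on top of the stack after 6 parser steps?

step 1: stack=$ Q  input=z b b a b b a $  — expand Q → z P P
step 2: stack=$ P P z  input=z b b a b b a $  — match z
step 3: stack=$ P P  input=b b a b b a $  — expand P → b b a
step 4: stack=$ P a b b  input=b b a b b a $  — match b
step 5: stack=$ P a b  input=b a b b a $  — match b
step 6: stack=$ P a  input=a b b a $  — match a
Stack after step 6: $ P (top = P).

P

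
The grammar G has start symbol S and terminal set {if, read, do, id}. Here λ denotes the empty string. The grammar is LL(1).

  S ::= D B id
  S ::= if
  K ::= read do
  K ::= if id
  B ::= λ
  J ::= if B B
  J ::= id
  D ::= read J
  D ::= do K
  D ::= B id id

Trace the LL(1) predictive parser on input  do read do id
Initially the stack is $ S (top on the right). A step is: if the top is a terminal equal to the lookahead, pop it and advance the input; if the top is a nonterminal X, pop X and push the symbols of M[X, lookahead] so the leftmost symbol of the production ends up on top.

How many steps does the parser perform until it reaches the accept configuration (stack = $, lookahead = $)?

8

     Stack           Input            Action
  1  $ S             do read do id $  expand S ::= D B id
  2  $ id B D        do read do id $  expand D ::= do K
  3  $ id B K do     do read do id $  match do
  4  $ id B K        read do id $     expand K ::= read do
  5  $ id B do read  read do id $     match read
  6  $ id B do       do id $          match do
  7  $ id B          id $             expand B ::= λ
  8  $ id            id $             match id
Accept reached after 8 steps.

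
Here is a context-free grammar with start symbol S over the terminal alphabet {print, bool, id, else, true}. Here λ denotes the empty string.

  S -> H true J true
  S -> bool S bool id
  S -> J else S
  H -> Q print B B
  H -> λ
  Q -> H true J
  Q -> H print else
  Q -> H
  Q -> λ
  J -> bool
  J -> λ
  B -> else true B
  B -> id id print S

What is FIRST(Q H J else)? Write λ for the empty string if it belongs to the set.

FIRST(J) = {λ, bool}
FIRST(B) = {else, id}
FIRST(S) = {bool, else, print, true}  (via H true J true, J else S)
FIRST(H) = {λ, print, true}  (via Q print B B)
FIRST(Q) = {λ, print, true}  (via H true J, H print else, H)
FIRST(Q H J else): take FIRST of each symbol in turn, carrying on past any symbol whose FIRST contains λ; result {bool, else, print, true}.

{bool, else, print, true}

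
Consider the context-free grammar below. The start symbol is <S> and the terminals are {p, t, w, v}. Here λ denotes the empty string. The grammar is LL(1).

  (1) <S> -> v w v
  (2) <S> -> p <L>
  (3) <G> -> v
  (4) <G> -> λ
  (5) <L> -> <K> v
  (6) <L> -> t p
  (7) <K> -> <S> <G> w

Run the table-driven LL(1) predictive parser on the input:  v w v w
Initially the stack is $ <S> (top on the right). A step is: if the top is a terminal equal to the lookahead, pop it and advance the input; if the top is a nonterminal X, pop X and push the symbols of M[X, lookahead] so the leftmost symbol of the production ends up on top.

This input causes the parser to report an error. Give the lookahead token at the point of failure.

w

step 1: stack=$ <S>  input=v w v w $  — expand <S> -> v w v
step 2: stack=$ v w v  input=v w v w $  — match v
step 3: stack=$ v w  input=w v w $  — match w
step 4: stack=$ v  input=v w $  — match v
step 5: stack=$  input=w $  — error: stack empty but input remains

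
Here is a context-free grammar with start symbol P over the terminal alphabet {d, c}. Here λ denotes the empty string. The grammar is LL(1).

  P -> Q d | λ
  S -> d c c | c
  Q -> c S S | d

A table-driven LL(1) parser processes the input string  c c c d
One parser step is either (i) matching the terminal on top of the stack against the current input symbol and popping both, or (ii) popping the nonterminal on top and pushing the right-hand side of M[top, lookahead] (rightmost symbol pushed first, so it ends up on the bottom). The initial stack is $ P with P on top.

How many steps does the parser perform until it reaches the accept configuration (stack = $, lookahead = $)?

8

step 1: stack=$ P  input=c c c d $  — expand P -> Q d
step 2: stack=$ d Q  input=c c c d $  — expand Q -> c S S
step 3: stack=$ d S S c  input=c c c d $  — match c
step 4: stack=$ d S S  input=c c d $  — expand S -> c
step 5: stack=$ d S c  input=c c d $  — match c
step 6: stack=$ d S  input=c d $  — expand S -> c
step 7: stack=$ d c  input=c d $  — match c
step 8: stack=$ d  input=d $  — match d
Accept reached after 8 steps.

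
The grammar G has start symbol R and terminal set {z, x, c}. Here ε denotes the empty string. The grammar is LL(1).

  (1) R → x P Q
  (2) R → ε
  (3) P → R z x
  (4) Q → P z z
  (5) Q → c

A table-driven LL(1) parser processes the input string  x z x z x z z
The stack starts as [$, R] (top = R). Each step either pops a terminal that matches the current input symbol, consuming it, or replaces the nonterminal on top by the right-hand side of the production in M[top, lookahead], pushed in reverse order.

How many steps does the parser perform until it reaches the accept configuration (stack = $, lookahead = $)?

13

      Stack        Input            Action
   1  $ R          x z x z x z z $  expand R → x P Q
   2  $ Q P x      x z x z x z z $  match x
   3  $ Q P        z x z x z z $    expand P → R z x
   4  $ Q x z R    z x z x z z $    expand R → ε
   5  $ Q x z      z x z x z z $    match z
   6  $ Q x        x z x z z $      match x
   7  $ Q          z x z z $        expand Q → P z z
   8  $ z z P      z x z z $        expand P → R z x
   9  $ z z x z R  z x z z $        expand R → ε
  10  $ z z x z    z x z z $        match z
  11  $ z z x      x z z $          match x
  12  $ z z        z z $            match z
  13  $ z          z $              match z
Accept reached after 13 steps.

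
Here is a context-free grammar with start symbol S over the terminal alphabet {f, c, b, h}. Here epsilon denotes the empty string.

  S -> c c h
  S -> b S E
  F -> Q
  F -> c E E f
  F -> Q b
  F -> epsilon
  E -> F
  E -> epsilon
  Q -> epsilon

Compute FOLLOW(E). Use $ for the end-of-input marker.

FIRST(S): from S->c c h we get {c}; from S->b S E we get {b}. So FIRST(S) = {b, c}.
FIRST(Q): from Q->epsilon we get {epsilon}. So FIRST(Q) = {epsilon}.
FIRST(F): from F->Q we get {epsilon}; from F->c E E f we get {c}; from F->Q b we get {b}; from F->epsilon we get {epsilon}. So FIRST(F) = {epsilon, b, c}.
FIRST(E): from E->F we get {epsilon, b, c}; from E->epsilon we get {epsilon}. So FIRST(E) = {epsilon, b, c}.
FOLLOW(S) includes $ since S is the start symbol.
FOLLOW(S): in S->b S E, S is followed by E with FIRST {epsilon, b, c}; in S->b S E, the suffix after S is nullable (adds nothing new). Thus FOLLOW(S) = {$, b, c}.
FOLLOW(E): in S->b S E, the suffix after E is empty, so FOLLOW(E) ⊇ FOLLOW(S) = {$, b, c}; in F->c E E f (occurrence 1), E is followed by E f with FIRST {b, c, f}; in F->c E E f (occurrence 2), E is followed by f with FIRST {f}. Thus FOLLOW(E) = {$, b, c, f}.
FOLLOW(F): in E->F, the suffix after F is empty, so FOLLOW(F) ⊇ FOLLOW(E) = {$, b, c, f}. Thus FOLLOW(F) = {$, b, c, f}.
FOLLOW(Q): in F->Q, the suffix after Q is empty, so FOLLOW(Q) ⊇ FOLLOW(F) = {$, b, c, f}; in F->Q b, Q is followed by b with FIRST {b}. Thus FOLLOW(Q) = {$, b, c, f}.

{$, b, c, f}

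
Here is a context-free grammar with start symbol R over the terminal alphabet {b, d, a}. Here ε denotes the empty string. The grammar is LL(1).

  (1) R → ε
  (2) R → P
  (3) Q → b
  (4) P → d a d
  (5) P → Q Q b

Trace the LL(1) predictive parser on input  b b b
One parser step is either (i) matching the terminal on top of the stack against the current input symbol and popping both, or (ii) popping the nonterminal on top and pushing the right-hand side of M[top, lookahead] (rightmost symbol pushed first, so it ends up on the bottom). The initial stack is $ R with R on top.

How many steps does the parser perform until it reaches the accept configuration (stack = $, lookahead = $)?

step 1: stack=$ R  input=b b b $  — expand R → P
step 2: stack=$ P  input=b b b $  — expand P → Q Q b
step 3: stack=$ b Q Q  input=b b b $  — expand Q → b
step 4: stack=$ b Q b  input=b b b $  — match b
step 5: stack=$ b Q  input=b b $  — expand Q → b
step 6: stack=$ b b  input=b b $  — match b
step 7: stack=$ b  input=b $  — match b
Accept reached after 7 steps.

7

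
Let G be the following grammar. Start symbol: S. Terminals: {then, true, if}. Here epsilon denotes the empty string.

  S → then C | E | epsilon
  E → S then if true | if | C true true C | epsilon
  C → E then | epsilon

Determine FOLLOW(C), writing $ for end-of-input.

{$, then, true}

FIRST(S): from S→then C we get {then}; from S→E we get {epsilon, if, then, true}; from S→epsilon we get {epsilon}. So FIRST(S) = {epsilon, if, then, true}.
FIRST(E): from E→S then if true we get {if, then, true}; from E→if we get {if}; from E→C true true C we get {if, then, true}; from E→epsilon we get {epsilon}. So FIRST(E) = {epsilon, if, then, true}.
FIRST(C): from C→E then we get {if, then, true}; from C→epsilon we get {epsilon}. So FIRST(C) = {epsilon, if, then, true}.
FOLLOW(S) includes $ since S is the start symbol.
FOLLOW(S): in E→S then if true, S is followed by then if true with FIRST {then}. Thus FOLLOW(S) = {$, then}.
FOLLOW(E): in S→E, the suffix after E is empty, so FOLLOW(E) ⊇ FOLLOW(S) = {$, then}; in C→E then, E is followed by then with FIRST {then}. Thus FOLLOW(E) = {$, then}.
FOLLOW(C): in S→then C, the suffix after C is empty, so FOLLOW(C) ⊇ FOLLOW(S) = {$, then}; in E→C true true C (occurrence 1), C is followed by true true C with FIRST {true}; in E→C true true C (occurrence 2), the suffix after C is empty, so FOLLOW(C) ⊇ FOLLOW(E) = {$, then}. Thus FOLLOW(C) = {$, then, true}.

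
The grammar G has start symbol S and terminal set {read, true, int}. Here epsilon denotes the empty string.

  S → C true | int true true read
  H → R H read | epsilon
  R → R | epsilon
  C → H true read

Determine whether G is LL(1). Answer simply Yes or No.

No

FIRST(S) = {int, read, true}
FIRST(H) = {epsilon, read}
FIRST(R) = {epsilon}
FIRST(C) = {read, true}
FOLLOW(S) = {$}
FOLLOW(H) = {read, true}
FOLLOW(R) = {read}
FOLLOW(C) = {true}
Cell M[H, read] receives both H → R H read and H → epsilon — the grammar is not LL(1).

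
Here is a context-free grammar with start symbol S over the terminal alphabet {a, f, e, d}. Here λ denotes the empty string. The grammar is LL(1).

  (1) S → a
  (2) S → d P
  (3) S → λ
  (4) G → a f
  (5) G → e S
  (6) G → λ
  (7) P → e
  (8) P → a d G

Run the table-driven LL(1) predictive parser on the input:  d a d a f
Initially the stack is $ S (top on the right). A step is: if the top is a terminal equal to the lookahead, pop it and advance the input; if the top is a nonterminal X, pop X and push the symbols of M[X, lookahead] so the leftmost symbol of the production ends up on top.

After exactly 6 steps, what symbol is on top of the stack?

a

     Stack    Input        Action
  1  $ S      d a d a f $  expand S → d P
  2  $ P d    d a d a f $  match d
  3  $ P      a d a f $    expand P → a d G
  4  $ G d a  a d a f $    match a
  5  $ G d    d a f $      match d
  6  $ G      a f $        expand G → a f
Stack after step 6: $ f a (top = a).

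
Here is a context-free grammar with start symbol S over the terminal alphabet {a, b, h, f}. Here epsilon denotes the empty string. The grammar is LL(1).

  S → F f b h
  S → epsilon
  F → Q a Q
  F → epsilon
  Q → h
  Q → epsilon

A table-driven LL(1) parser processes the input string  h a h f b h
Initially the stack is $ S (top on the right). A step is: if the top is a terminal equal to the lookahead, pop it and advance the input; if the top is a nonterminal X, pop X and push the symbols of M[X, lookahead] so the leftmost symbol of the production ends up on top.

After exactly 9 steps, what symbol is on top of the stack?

step 1: stack=$ S  input=h a h f b h $  — expand S → F f b h
step 2: stack=$ h b f F  input=h a h f b h $  — expand F → Q a Q
step 3: stack=$ h b f Q a Q  input=h a h f b h $  — expand Q → h
step 4: stack=$ h b f Q a h  input=h a h f b h $  — match h
step 5: stack=$ h b f Q a  input=a h f b h $  — match a
step 6: stack=$ h b f Q  input=h f b h $  — expand Q → h
step 7: stack=$ h b f h  input=h f b h $  — match h
step 8: stack=$ h b f  input=f b h $  — match f
step 9: stack=$ h b  input=b h $  — match b
Stack after step 9: $ h (top = h).

h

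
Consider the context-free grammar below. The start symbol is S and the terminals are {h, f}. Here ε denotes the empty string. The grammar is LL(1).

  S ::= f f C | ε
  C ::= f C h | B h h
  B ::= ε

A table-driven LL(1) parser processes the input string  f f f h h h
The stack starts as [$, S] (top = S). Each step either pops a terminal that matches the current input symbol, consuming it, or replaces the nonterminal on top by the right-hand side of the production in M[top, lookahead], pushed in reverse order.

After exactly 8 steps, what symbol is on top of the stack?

h

step 1: stack=$ S  input=f f f h h h $  — expand S ::= f f C
step 2: stack=$ C f f  input=f f f h h h $  — match f
step 3: stack=$ C f  input=f f h h h $  — match f
step 4: stack=$ C  input=f h h h $  — expand C ::= f C h
step 5: stack=$ h C f  input=f h h h $  — match f
step 6: stack=$ h C  input=h h h $  — expand C ::= B h h
step 7: stack=$ h h h B  input=h h h $  — expand B ::= ε
step 8: stack=$ h h h  input=h h h $  — match h
Stack after step 8: $ h h (top = h).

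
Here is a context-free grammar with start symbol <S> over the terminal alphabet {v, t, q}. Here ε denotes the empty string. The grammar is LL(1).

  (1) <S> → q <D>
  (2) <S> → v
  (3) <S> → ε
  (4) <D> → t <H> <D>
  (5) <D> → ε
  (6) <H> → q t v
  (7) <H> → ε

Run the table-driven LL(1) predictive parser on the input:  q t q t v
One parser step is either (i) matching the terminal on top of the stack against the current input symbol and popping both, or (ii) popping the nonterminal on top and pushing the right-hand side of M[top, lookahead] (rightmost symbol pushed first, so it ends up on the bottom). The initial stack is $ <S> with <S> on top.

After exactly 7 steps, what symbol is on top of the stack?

     Stack        Input        Action
  1  $ <S>        q t q t v $  expand <S> → q <D>
  2  $ <D> q      q t q t v $  match q
  3  $ <D>        t q t v $    expand <D> → t <H> <D>
  4  $ <D> <H> t  t q t v $    match t
  5  $ <D> <H>    q t v $      expand <H> → q t v
  6  $ <D> v t q  q t v $      match q
  7  $ <D> v t    t v $        match t
Stack after step 7: $ <D> v (top = v).

v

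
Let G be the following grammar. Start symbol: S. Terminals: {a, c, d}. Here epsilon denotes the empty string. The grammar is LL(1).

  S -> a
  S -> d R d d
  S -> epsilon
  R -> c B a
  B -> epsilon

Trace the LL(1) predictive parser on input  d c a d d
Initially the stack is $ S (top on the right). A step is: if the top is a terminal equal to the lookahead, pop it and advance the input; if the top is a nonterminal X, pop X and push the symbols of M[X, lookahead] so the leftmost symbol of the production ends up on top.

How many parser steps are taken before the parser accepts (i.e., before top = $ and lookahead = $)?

     Stack        Input        Action
  1  $ S          d c a d d $  expand S -> d R d d
  2  $ d d R d    d c a d d $  match d
  3  $ d d R      c a d d $    expand R -> c B a
  4  $ d d a B c  c a d d $    match c
  5  $ d d a B    a d d $      expand B -> epsilon
  6  $ d d a      a d d $      match a
  7  $ d d        d d $        match d
  8  $ d          d $          match d
Accept reached after 8 steps.

8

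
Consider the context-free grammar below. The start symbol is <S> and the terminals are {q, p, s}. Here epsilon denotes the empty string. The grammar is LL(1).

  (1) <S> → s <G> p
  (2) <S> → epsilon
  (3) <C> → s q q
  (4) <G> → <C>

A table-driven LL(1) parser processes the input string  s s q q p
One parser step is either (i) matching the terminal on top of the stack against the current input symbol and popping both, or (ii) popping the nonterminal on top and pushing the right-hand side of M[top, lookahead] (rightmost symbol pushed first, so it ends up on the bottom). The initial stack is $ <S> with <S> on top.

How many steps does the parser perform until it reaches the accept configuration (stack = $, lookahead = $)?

step 1: stack=$ <S>  input=s s q q p $  — expand <S> → s <G> p
step 2: stack=$ p <G> s  input=s s q q p $  — match s
step 3: stack=$ p <G>  input=s q q p $  — expand <G> → <C>
step 4: stack=$ p <C>  input=s q q p $  — expand <C> → s q q
step 5: stack=$ p q q s  input=s q q p $  — match s
step 6: stack=$ p q q  input=q q p $  — match q
step 7: stack=$ p q  input=q p $  — match q
step 8: stack=$ p  input=p $  — match p
Accept reached after 8 steps.

8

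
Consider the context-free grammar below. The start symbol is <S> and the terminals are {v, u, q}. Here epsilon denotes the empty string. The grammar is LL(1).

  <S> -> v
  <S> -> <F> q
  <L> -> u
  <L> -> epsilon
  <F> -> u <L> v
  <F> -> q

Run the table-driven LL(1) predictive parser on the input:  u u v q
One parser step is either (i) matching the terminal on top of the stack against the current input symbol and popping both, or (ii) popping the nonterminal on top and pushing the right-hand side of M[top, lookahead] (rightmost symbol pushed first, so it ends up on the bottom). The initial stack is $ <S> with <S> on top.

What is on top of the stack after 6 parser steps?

q

step 1: stack=$ <S>  input=u u v q $  — expand <S> -> <F> q
step 2: stack=$ q <F>  input=u u v q $  — expand <F> -> u <L> v
step 3: stack=$ q v <L> u  input=u u v q $  — match u
step 4: stack=$ q v <L>  input=u v q $  — expand <L> -> u
step 5: stack=$ q v u  input=u v q $  — match u
step 6: stack=$ q v  input=v q $  — match v
Stack after step 6: $ q (top = q).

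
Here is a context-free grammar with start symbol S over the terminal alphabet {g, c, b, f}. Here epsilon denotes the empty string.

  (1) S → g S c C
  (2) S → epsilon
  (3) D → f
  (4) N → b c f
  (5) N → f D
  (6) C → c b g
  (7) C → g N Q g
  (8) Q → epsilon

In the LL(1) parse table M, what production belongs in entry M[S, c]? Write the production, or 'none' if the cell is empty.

FIRST(S) = {epsilon, g}
FIRST(D) = {f}
FIRST(N) = {b, f}
FIRST(C) = {c, g}
FIRST(Q) = {epsilon}
FOLLOW(S) includes $ since S is the start symbol.
FOLLOW(S): in S→g S c C, S is followed by c C with FIRST {c}. Thus FOLLOW(S) = {$, c}.
For S → g S c C: FIRST(g S c C) = {g}, so it goes in M[S, t] for t ∈ {g}.
For S → epsilon: FIRST(epsilon) = {epsilon}, so it goes in M[S, t] for t ∈ {}; since epsilon ∈ FIRST, also for every t ∈ FOLLOW(S) = {$, c}.

S → epsilon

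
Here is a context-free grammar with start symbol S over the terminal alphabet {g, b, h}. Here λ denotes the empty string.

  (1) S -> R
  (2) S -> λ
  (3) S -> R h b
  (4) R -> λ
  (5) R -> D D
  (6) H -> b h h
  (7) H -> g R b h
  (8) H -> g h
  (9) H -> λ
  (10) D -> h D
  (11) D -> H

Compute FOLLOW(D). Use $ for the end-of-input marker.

{$, b, g, h}

FIRST(H): from H->b h h we get {b}; from H->g R b h we get {g}; from H->g h we get {g}; from H->λ we get {λ}. So FIRST(H) = {λ, b, g}.
FIRST(D): from D->h D we get {h}; from D->H we get {λ, b, g}. So FIRST(D) = {λ, b, g, h}.
FIRST(R): from R->λ we get {λ}; from R->D D we get {λ, b, g, h}. So FIRST(R) = {λ, b, g, h}.
FIRST(S): from S->R we get {λ, b, g, h}; from S->λ we get {λ}; from S->R h b we get {b, g, h}. So FIRST(S) = {λ, b, g, h}.
FOLLOW(S) includes $ since S is the start symbol.
FOLLOW(S): S appears on no right-hand side. Thus FOLLOW(S) = {$}.
FOLLOW(R): in S->R, the suffix after R is empty, so FOLLOW(R) ⊇ FOLLOW(S) = {$}; in S->R h b, R is followed by h b with FIRST {h}; in H->g R b h, R is followed by b h with FIRST {b}. Thus FOLLOW(R) = {$, b, h}.
FOLLOW(D): in R->D D (occurrence 1), D is followed by D with FIRST {λ, b, g, h}; in R->D D (occurrence 1), the suffix after D is nullable, so FOLLOW(D) ⊇ FOLLOW(R) = {$, b, h}; in R->D D (occurrence 2), the suffix after D is empty, so FOLLOW(D) ⊇ FOLLOW(R) = {$, b, h}; in D->h D, the suffix after D is empty (adds nothing new). Thus FOLLOW(D) = {$, b, g, h}.
FOLLOW(H): in D->H, the suffix after H is empty, so FOLLOW(H) ⊇ FOLLOW(D) = {$, b, g, h}. Thus FOLLOW(H) = {$, b, g, h}.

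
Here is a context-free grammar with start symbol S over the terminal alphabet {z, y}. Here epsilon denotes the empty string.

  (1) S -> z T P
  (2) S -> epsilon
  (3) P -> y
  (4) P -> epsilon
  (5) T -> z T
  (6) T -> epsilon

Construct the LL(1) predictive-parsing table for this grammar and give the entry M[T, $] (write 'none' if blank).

T -> epsilon

FIRST(S): from S->z T P we get {z}; from S->epsilon we get {epsilon}. So FIRST(S) = {epsilon, z}.
FIRST(P): from P->y we get {y}; from P->epsilon we get {epsilon}. So FIRST(P) = {epsilon, y}.
FIRST(T): from T->z T we get {z}; from T->epsilon we get {epsilon}. So FIRST(T) = {epsilon, z}.
FOLLOW(S) includes $ since S is the start symbol.
FOLLOW(S): S appears on no right-hand side. Thus FOLLOW(S) = {$}.
FOLLOW(T): in S->z T P, T is followed by P with FIRST {epsilon, y}; in S->z T P, the suffix after T is nullable, so FOLLOW(T) ⊇ FOLLOW(S) = {$}; in T->z T, the suffix after T is empty (adds nothing new). Thus FOLLOW(T) = {$, y}.
For T -> z T: FIRST(z T) = {z}, so it goes in M[T, t] for t ∈ {z}.
For T -> epsilon: FIRST(epsilon) = {epsilon}, so it goes in M[T, t] for t ∈ {}; since epsilon ∈ FIRST, also for every t ∈ FOLLOW(T) = {$, y}.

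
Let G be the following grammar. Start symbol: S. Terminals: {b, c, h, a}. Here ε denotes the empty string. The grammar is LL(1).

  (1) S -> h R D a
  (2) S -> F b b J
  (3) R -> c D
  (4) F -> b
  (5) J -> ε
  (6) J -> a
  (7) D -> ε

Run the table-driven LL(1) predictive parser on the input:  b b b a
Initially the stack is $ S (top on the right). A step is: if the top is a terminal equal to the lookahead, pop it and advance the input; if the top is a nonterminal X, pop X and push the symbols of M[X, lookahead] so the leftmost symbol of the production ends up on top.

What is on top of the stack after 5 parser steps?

step 1: stack=$ S  input=b b b a $  — expand S -> F b b J
step 2: stack=$ J b b F  input=b b b a $  — expand F -> b
step 3: stack=$ J b b b  input=b b b a $  — match b
step 4: stack=$ J b b  input=b b a $  — match b
step 5: stack=$ J b  input=b a $  — match b
Stack after step 5: $ J (top = J).

J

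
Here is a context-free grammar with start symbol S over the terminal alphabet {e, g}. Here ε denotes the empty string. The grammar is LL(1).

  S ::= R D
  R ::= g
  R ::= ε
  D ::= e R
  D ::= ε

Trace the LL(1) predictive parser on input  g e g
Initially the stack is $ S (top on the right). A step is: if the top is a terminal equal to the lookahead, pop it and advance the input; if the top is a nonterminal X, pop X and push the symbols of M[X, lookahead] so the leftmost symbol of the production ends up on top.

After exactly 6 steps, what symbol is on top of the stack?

g

step 1: stack=$ S  input=g e g $  — expand S ::= R D
step 2: stack=$ D R  input=g e g $  — expand R ::= g
step 3: stack=$ D g  input=g e g $  — match g
step 4: stack=$ D  input=e g $  — expand D ::= e R
step 5: stack=$ R e  input=e g $  — match e
step 6: stack=$ R  input=g $  — expand R ::= g
Stack after step 6: $ g (top = g).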